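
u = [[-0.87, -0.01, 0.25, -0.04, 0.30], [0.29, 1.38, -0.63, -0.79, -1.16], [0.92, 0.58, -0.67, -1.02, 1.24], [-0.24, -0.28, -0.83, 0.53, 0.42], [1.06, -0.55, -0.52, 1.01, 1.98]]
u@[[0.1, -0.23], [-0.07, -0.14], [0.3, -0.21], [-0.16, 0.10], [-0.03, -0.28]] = [[-0.01, 0.06], [-0.10, 0.12], [-0.02, -0.60], [-0.35, 0.2], [-0.23, -0.51]]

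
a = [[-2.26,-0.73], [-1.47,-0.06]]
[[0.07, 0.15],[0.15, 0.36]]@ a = [[-0.38,-0.06], [-0.87,-0.13]]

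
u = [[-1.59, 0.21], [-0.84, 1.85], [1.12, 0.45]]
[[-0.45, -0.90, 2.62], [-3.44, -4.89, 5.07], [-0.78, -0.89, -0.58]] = u@[[0.04,0.23,-1.37], [-1.84,-2.54,2.12]]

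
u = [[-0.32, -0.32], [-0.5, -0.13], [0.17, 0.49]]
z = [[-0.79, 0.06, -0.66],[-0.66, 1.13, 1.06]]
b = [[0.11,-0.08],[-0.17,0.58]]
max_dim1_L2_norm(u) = 0.52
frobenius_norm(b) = 0.62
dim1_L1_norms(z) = [1.51, 2.85]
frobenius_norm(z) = 1.97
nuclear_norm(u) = 1.13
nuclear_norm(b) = 0.70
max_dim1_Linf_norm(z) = 1.13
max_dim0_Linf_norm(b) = 0.58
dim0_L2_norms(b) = [0.2, 0.59]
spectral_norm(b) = 0.61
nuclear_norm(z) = 2.71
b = z @ u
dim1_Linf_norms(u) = [0.32, 0.5, 0.49]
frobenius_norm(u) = 0.86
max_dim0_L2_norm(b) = 0.59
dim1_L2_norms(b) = [0.14, 0.6]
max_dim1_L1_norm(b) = 0.75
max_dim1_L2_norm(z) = 1.68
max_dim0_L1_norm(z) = 1.72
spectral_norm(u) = 0.79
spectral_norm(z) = 1.69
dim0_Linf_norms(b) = [0.17, 0.58]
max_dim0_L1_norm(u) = 0.99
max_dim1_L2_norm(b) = 0.6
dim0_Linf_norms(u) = [0.5, 0.49]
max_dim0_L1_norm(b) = 0.66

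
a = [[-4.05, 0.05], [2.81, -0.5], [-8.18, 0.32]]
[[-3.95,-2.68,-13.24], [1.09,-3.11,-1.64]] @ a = [[116.77, -3.09], [0.26, 1.08]]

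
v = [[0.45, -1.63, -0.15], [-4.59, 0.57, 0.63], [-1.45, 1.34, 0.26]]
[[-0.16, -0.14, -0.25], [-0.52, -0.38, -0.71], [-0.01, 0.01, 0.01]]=v@ [[0.16, 0.12, 0.23], [0.12, 0.1, 0.18], [0.23, 0.18, 0.39]]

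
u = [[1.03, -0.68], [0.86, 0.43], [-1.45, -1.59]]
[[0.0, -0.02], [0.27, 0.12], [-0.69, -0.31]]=u @[[0.18, 0.07], [0.27, 0.13]]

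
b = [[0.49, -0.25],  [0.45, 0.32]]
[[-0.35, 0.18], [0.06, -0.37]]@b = [[-0.09, 0.15], [-0.14, -0.13]]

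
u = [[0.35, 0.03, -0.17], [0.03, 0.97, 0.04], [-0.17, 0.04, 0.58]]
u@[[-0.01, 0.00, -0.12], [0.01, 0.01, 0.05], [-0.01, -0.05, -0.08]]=[[-0.00, 0.01, -0.03],  [0.01, 0.01, 0.04],  [-0.0, -0.03, -0.02]]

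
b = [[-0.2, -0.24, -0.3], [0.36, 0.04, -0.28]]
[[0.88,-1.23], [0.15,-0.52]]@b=[[-0.62, -0.26, 0.08],[-0.22, -0.06, 0.10]]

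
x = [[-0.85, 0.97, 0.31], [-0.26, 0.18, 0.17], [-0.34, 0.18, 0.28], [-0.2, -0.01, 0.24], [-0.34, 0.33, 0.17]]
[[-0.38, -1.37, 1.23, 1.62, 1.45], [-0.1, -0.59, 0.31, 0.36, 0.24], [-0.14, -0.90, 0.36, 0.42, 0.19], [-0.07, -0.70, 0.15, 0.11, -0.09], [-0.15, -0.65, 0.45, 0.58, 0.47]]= x @ [[-1.23, 1.28, -1.40, 0.09, -0.84], [-1.04, 0.3, 0.21, 1.55, 1.09], [-1.34, -1.85, -0.54, 0.61, -1.05]]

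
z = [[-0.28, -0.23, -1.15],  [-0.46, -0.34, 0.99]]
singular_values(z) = [1.52, 0.67]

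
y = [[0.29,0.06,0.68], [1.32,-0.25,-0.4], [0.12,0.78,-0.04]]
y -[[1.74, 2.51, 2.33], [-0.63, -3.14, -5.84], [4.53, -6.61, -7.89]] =[[-1.45, -2.45, -1.65], [1.95, 2.89, 5.44], [-4.41, 7.39, 7.85]]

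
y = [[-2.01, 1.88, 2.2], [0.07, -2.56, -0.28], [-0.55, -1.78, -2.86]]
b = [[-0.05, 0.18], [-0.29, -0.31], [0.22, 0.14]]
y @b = [[0.04, -0.64], [0.68, 0.77], [-0.09, 0.05]]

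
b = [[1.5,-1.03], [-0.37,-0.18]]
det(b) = -0.651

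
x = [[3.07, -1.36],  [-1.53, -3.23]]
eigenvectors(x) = [[0.97, 0.20], [-0.23, 0.98]]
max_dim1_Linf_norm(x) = 3.23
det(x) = -12.00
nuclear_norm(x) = 6.93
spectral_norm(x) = 3.58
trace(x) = -0.16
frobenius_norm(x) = 4.90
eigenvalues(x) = [3.38, -3.54]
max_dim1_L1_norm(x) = 4.76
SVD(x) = [[-0.19, 0.98], [0.98, 0.19]] @ diag([3.582346610372927, 3.348894259774351]) @ [[-0.58, -0.81], [0.81, -0.58]]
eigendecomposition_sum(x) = [[3.23,-0.66],[-0.75,0.15]] + [[-0.16, -0.70], [-0.78, -3.38]]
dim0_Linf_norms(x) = [3.07, 3.23]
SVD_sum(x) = [[0.4, 0.56], [-2.05, -2.86]] + [[2.67, -1.92],[0.52, -0.37]]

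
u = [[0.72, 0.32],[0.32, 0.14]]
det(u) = -0.00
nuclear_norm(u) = 0.86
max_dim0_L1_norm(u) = 1.04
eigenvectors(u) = [[0.91, -0.41], [0.41, 0.91]]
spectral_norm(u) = 0.86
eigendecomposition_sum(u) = [[0.72, 0.32], [0.32, 0.14]] + [[-0.0, 0.00], [0.0, -0.0]]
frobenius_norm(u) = 0.86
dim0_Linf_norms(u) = [0.72, 0.32]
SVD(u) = [[-0.91, -0.41],  [-0.41, 0.91]] @ diag([0.8618564576337836, 0.001856457633783691]) @ [[-0.91, -0.41], [0.41, -0.91]]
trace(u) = 0.86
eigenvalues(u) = [0.86, -0.0]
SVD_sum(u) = [[0.72, 0.32], [0.32, 0.14]] + [[-0.0, 0.00], [0.00, -0.00]]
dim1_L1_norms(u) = [1.04, 0.46]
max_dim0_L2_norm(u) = 0.79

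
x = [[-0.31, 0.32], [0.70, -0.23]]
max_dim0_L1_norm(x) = 1.01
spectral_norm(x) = 0.84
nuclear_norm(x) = 1.02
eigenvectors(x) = [[-0.59, -0.53], [0.81, -0.85]]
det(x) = -0.15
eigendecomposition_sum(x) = [[-0.40, 0.25], [0.55, -0.34]] + [[0.09, 0.07], [0.15, 0.11]]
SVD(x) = [[-0.50, 0.87], [0.87, 0.5]] @ diag([0.8417177028815301, 0.18141474211276287]) @ [[0.9, -0.43], [0.43, 0.9]]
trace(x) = -0.54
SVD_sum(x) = [[-0.38, 0.18], [0.66, -0.31]] + [[0.07, 0.14], [0.04, 0.08]]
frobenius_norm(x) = 0.86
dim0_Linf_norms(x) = [0.7, 0.32]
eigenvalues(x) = [-0.74, 0.2]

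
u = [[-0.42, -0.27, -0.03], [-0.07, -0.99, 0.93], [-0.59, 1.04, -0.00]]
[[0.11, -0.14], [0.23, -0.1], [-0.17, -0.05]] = u @ [[-0.11, 0.26],[-0.23, 0.10],[-0.01, 0.02]]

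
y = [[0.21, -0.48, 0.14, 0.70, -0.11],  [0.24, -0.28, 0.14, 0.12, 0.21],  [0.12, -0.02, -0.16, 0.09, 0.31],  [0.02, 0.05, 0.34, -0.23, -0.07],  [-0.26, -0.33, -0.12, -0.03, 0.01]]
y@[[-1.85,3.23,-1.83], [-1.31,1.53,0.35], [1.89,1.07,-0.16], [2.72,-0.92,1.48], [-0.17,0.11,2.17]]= [[2.43, -0.56, 0.22], [0.48, 0.41, 0.07], [-0.31, 0.14, 0.6], [-0.07, 0.71, -0.57], [0.60, -1.44, 0.36]]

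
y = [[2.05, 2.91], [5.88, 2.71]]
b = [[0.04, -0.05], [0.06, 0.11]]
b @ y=[[-0.21, -0.02], [0.77, 0.47]]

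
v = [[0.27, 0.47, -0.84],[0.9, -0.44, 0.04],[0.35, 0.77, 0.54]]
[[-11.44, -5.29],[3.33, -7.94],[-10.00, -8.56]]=v @[[-3.56, -11.51], [-14.45, -5.54], [4.39, -0.50]]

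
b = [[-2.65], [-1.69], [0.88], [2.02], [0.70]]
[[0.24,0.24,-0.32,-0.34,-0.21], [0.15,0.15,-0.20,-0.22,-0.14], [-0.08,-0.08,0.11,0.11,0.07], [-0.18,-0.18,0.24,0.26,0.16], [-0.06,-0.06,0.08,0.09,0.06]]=b @[[-0.09, -0.09, 0.12, 0.13, 0.08]]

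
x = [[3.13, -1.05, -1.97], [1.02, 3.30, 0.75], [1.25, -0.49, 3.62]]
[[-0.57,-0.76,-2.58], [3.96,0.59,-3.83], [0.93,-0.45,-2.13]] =x @ [[0.34, -0.18, -1.23], [1.03, 0.24, -0.72], [0.28, -0.03, -0.26]]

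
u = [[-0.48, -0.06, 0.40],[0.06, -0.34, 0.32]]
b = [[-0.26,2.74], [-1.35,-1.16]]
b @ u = [[0.29,-0.92,0.77],[0.58,0.48,-0.91]]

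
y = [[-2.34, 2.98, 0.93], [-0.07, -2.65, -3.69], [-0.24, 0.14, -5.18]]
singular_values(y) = [6.8, 3.88, 1.23]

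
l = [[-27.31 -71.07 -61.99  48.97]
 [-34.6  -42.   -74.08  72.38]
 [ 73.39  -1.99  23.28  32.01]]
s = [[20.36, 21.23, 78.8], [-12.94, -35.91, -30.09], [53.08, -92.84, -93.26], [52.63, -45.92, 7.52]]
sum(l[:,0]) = 11.480000000000004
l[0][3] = 48.97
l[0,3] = 48.97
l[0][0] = -27.31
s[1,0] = -12.94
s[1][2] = -30.09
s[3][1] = -45.92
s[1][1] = -35.91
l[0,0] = -27.31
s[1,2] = -30.09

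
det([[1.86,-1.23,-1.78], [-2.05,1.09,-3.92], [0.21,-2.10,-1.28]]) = -20.922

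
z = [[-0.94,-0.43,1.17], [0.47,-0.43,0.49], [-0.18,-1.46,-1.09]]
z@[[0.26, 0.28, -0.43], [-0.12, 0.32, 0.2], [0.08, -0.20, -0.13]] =[[-0.10,-0.63,0.17], [0.21,-0.1,-0.35], [0.04,-0.3,-0.07]]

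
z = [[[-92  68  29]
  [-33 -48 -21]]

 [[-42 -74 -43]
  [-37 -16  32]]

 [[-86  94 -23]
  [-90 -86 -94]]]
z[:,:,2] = [[29, -21], [-43, 32], [-23, -94]]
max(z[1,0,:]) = -42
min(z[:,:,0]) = -92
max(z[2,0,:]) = 94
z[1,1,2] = 32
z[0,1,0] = -33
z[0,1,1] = -48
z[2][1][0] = -90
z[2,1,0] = -90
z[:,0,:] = [[-92, 68, 29], [-42, -74, -43], [-86, 94, -23]]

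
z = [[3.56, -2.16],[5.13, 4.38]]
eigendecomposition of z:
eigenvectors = [[(0.07-0.54j), (0.07+0.54j)], [-0.84+0.00j, (-0.84-0j)]]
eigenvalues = [(3.97+3.3j), (3.97-3.3j)]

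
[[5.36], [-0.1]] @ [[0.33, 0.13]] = [[1.77, 0.70], [-0.03, -0.01]]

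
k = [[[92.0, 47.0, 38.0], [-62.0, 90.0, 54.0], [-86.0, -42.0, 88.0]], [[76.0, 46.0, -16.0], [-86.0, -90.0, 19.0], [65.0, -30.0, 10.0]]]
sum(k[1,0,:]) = 106.0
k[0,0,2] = 38.0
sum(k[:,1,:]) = -75.0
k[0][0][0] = 92.0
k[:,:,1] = [[47.0, 90.0, -42.0], [46.0, -90.0, -30.0]]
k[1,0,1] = 46.0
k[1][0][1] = 46.0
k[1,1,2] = 19.0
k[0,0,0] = 92.0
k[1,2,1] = -30.0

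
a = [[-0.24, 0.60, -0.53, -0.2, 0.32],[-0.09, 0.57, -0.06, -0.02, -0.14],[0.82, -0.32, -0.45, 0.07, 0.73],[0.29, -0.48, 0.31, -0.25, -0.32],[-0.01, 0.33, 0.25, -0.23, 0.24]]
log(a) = [[(-0.32-0.66j),(-0.34+0.31j),-1.59+0.63j,(-0.85-0.89j),0.93-0.58j],[0.08+0.03j,(-0.61-0.01j),(-0.19-0.03j),0.03+0.04j,-0.20+0.03j],[(2.41-0.69j),-1.25+0.33j,-1.12+0.65j,0.53-0.93j,0.31-0.61j],[1.55+1.89j,-1.15-0.89j,0.48-1.79j,(0.33+2.54j),-0.32+1.67j],[0.04+0.71j,(0.74-0.34j),(0.34-0.67j),0.25+0.95j,(-0.86+0.63j)]]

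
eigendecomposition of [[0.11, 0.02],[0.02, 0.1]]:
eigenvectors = [[0.79, -0.62], [0.62, 0.79]]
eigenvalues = [0.13, 0.08]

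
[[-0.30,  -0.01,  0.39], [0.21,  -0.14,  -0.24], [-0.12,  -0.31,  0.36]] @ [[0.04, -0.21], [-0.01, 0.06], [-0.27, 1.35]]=[[-0.12, 0.59], [0.07, -0.38], [-0.1, 0.49]]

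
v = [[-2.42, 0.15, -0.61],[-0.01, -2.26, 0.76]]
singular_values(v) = [2.61, 2.27]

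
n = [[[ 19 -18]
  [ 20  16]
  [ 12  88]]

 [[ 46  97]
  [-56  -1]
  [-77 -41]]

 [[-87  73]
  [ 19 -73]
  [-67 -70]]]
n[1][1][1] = -1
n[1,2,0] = -77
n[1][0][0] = 46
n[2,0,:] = [-87, 73]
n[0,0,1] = -18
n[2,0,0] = -87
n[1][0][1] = 97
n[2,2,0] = -67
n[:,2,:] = [[12, 88], [-77, -41], [-67, -70]]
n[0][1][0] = 20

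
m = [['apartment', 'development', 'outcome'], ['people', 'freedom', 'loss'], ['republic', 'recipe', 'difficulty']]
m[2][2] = 'difficulty'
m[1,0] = 'people'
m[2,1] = 'recipe'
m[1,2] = 'loss'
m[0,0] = 'apartment'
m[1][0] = 'people'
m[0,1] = 'development'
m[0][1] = 'development'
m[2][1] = 'recipe'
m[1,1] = 'freedom'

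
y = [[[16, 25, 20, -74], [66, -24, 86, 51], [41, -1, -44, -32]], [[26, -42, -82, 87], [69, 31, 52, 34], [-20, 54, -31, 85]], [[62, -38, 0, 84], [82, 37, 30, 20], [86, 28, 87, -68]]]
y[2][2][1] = 28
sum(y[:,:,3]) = 187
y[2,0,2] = 0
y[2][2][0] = 86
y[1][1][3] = 34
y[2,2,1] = 28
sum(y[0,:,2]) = 62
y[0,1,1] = -24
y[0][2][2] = -44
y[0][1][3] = 51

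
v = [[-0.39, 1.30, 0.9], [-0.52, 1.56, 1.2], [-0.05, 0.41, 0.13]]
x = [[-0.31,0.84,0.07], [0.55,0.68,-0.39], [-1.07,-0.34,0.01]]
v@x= [[-0.13, 0.25, -0.53], [-0.26, 0.22, -0.63], [0.1, 0.19, -0.16]]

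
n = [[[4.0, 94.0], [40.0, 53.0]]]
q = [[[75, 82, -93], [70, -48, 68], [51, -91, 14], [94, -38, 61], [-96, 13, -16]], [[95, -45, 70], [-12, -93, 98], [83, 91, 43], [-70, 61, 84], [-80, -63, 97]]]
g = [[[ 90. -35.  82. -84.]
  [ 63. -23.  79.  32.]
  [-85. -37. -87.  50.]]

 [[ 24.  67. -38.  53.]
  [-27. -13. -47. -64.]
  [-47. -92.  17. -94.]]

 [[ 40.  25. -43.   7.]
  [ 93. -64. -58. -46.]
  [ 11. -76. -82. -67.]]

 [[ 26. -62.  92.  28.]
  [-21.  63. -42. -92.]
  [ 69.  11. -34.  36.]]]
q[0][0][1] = 82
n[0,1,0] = 40.0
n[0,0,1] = 94.0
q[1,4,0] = -80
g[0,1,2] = 79.0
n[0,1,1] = 53.0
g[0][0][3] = -84.0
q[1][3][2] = 84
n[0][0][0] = 4.0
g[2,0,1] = 25.0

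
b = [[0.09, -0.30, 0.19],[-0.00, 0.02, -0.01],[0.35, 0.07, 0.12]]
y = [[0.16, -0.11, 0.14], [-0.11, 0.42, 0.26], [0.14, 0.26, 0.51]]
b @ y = [[0.07, -0.09, 0.03], [-0.00, 0.01, 0.00], [0.07, 0.02, 0.13]]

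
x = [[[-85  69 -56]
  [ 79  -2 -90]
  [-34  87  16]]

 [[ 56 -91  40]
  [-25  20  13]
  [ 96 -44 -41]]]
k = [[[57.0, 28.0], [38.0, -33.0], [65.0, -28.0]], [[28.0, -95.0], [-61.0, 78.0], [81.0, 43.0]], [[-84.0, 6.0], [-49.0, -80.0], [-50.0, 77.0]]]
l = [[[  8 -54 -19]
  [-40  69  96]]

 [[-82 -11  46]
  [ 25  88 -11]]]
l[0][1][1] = 69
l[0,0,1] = -54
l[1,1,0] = 25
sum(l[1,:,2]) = 35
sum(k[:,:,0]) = 25.0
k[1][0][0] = 28.0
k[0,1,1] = -33.0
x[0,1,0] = 79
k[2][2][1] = 77.0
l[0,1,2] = 96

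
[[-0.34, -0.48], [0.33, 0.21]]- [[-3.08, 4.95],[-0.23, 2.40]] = [[2.74, -5.43], [0.56, -2.19]]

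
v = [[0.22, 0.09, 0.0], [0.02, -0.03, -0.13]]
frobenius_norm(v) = 0.27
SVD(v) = [[-1.00, -0.04], [-0.04, 1.00]] @ diag([0.23785564706386964, 0.13462797316987246]) @ [[-0.93, -0.37, 0.02], [0.08, -0.25, -0.96]]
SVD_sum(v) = [[0.22,0.09,-0.01], [0.01,0.00,-0.00]] + [[-0.0, 0.0, 0.01], [0.01, -0.03, -0.13]]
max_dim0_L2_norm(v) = 0.22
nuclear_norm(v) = 0.37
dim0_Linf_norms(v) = [0.22, 0.09, 0.13]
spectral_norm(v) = 0.24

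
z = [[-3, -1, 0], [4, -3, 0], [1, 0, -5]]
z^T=[[-3, 4, 1], [-1, -3, 0], [0, 0, -5]]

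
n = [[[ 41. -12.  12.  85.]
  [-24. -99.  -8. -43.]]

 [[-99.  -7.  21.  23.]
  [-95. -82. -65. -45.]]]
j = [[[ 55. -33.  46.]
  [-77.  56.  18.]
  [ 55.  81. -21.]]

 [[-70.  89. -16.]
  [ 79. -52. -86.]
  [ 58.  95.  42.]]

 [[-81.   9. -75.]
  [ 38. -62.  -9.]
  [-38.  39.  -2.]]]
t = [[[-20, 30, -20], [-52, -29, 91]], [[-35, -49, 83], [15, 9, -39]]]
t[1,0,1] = -49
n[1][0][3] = 23.0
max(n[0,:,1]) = -12.0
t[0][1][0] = -52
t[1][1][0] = 15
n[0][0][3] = 85.0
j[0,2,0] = 55.0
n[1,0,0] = -99.0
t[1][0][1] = -49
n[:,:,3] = [[85.0, -43.0], [23.0, -45.0]]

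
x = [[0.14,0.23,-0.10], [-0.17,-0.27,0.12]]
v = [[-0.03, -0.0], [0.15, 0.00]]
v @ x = [[-0.0, -0.01, 0.0], [0.02, 0.03, -0.02]]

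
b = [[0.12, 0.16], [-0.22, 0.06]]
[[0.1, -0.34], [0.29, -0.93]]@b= [[0.09, -0.00], [0.24, -0.01]]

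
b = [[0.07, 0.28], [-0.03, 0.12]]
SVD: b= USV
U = [[0.93,  0.36], [0.36,  -0.93]]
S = [0.31, 0.05]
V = [[0.18, 0.98], [0.98, -0.18]]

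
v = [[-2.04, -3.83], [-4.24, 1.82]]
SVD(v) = [[-0.45, -0.89], [-0.89, 0.45]] @ diag([4.705468500878673, 4.240172895913398]) @ [[1.00,0.02], [-0.02,1.0]]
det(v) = -19.95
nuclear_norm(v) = 8.95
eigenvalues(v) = [-4.58, 4.36]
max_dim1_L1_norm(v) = 6.06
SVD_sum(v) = [[-2.13, -0.05], [-4.20, -0.10]] + [[0.09, -3.78], [-0.04, 1.92]]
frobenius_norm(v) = 6.33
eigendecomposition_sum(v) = [[-3.28, -1.96], [-2.17, -1.3]] + [[1.24, -1.87], [-2.07, 3.12]]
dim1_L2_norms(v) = [4.34, 4.61]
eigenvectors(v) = [[-0.83, 0.51],[-0.55, -0.86]]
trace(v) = -0.22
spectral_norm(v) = 4.71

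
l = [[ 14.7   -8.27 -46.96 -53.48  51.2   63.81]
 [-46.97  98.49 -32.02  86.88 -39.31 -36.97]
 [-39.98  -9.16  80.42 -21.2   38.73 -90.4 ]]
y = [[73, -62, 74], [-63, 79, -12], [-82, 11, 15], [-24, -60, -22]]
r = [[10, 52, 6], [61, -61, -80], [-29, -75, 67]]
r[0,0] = 10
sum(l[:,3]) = 12.2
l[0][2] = -46.96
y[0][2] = 74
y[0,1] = -62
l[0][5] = 63.81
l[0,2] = -46.96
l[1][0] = -46.97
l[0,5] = 63.81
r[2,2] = 67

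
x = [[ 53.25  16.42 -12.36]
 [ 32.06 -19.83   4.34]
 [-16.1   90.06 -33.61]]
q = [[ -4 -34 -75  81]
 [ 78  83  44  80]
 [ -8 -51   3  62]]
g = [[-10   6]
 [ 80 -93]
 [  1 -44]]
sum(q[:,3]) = 223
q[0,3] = 81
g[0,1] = 6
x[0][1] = 16.42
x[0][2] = -12.36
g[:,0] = [-10, 80, 1]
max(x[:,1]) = 90.06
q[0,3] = 81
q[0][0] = -4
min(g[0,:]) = -10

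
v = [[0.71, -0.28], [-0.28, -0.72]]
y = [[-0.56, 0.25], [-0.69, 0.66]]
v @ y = [[-0.2, -0.01], [0.65, -0.55]]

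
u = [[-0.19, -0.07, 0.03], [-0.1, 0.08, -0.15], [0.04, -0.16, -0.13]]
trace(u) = -0.24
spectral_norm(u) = 0.22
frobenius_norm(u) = 0.35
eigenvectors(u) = [[-0.20, 0.53, 0.51],[0.86, -0.24, 0.51],[-0.47, -0.81, 0.69]]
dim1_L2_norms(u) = [0.2, 0.2, 0.21]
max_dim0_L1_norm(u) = 0.33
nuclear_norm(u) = 0.61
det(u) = 0.01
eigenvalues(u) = [0.18, -0.2, -0.22]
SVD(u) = [[-0.71, 0.31, 0.63], [-0.65, 0.04, -0.76], [-0.27, -0.95, 0.17]] @ diag([0.22325939717679136, 0.20993401556275632, 0.1760197451479581]) @ [[0.85, 0.18, 0.49], [-0.49, 0.64, 0.60], [-0.20, -0.75, 0.63]]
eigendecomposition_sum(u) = [[0.01, -0.03, 0.02], [-0.04, 0.14, -0.07], [0.02, -0.07, 0.04]] + [[-0.10, 0.01, 0.06], [0.05, -0.01, -0.03], [0.15, -0.02, -0.1]] + [[-0.10,-0.05,-0.05], [-0.10,-0.05,-0.05], [-0.14,-0.07,-0.07]]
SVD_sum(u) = [[-0.14, -0.03, -0.08], [-0.12, -0.03, -0.07], [-0.05, -0.01, -0.03]] + [[-0.03, 0.04, 0.04], [-0.00, 0.01, 0.01], [0.1, -0.13, -0.12]] + [[-0.02, -0.08, 0.07], [0.03, 0.1, -0.08], [-0.01, -0.02, 0.02]]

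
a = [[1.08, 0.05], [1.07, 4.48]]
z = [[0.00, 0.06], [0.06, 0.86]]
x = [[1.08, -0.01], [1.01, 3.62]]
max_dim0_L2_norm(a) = 4.48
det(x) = 3.92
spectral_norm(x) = 3.77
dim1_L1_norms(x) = [1.09, 4.63]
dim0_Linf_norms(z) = [0.06, 0.86]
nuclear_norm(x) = 4.81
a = x + z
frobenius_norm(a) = 4.73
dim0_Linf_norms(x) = [1.08, 3.62]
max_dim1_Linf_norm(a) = 4.48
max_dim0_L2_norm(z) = 0.86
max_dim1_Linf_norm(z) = 0.86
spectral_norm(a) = 4.62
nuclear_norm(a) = 5.65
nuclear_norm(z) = 0.87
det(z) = -0.00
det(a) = 4.78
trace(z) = 0.86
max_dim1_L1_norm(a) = 5.55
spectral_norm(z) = 0.86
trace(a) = 5.56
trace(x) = 4.70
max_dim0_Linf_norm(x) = 3.62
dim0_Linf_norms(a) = [1.08, 4.48]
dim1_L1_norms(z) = [0.06, 0.92]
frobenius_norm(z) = 0.86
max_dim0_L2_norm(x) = 3.62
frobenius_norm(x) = 3.91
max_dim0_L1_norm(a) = 4.53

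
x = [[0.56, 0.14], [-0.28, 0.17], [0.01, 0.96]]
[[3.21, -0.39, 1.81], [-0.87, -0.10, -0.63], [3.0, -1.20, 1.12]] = x @ [[4.96, -0.39, 2.94], [3.07, -1.25, 1.14]]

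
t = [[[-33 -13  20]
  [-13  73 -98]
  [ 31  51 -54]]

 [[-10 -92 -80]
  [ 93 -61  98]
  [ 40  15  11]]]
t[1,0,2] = -80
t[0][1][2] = -98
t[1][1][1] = -61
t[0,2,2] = -54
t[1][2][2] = 11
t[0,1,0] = -13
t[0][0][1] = -13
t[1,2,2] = 11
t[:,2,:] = [[31, 51, -54], [40, 15, 11]]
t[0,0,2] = 20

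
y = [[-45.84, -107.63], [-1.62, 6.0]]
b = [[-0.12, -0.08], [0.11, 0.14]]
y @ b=[[-6.34, -11.4], [0.85, 0.97]]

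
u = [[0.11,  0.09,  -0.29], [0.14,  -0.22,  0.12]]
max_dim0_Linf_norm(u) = 0.29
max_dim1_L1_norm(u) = 0.49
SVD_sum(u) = [[0.0, 0.16, -0.24], [-0.0, -0.12, 0.18]] + [[0.11, -0.07, -0.05], [0.14, -0.10, -0.06]]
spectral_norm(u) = 0.37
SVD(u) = [[-0.80, 0.6], [0.6, 0.80]] @ diag([0.3661292735606302, 0.22945447269984792]) @ [[-0.01, -0.56, 0.83], [0.78, -0.53, -0.35]]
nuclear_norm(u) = 0.60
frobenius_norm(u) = 0.43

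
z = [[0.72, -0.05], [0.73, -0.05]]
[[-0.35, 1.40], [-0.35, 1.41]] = z@ [[-0.61,1.89], [-1.87,-0.7]]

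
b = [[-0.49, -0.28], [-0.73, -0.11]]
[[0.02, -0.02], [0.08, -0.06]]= b @ [[-0.14,0.10], [0.18,-0.12]]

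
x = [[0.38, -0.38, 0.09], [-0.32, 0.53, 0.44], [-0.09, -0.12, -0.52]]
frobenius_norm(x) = 1.08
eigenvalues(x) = [0.81, -0.0, -0.41]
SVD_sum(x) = [[0.16, -0.26, -0.22], [-0.32, 0.53, 0.43], [0.15, -0.24, -0.2]] + [[0.22, -0.12, 0.31], [0.00, -0.0, 0.00], [-0.23, 0.12, -0.32]] + [[-0.00, -0.00, 0.0], [-0.00, -0.0, 0.00], [-0.0, -0.00, 0.00]]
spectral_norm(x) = 0.91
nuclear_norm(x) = 1.49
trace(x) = 0.39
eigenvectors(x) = [[-0.67, 0.71, -0.33], [0.74, 0.65, -0.49], [-0.02, -0.27, 0.81]]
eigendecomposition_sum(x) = [[0.34, -0.42, -0.12], [-0.38, 0.47, 0.13], [0.01, -0.01, -0.0]] + [[-0.00, -0.0, -0.00], [-0.00, -0.00, -0.00], [0.0, 0.0, 0.00]] + [[0.04, 0.04, 0.21], [0.06, 0.06, 0.31], [-0.1, -0.11, -0.52]]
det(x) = 0.00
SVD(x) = [[-0.41,-0.69,0.6], [0.83,-0.01,0.56], [-0.38,0.73,0.57]] @ diag([0.9146583383390997, 0.5745375332447614, 0.002597498754796778]) @ [[-0.42, 0.7, 0.57], [-0.56, 0.29, -0.77], [-0.71, -0.65, 0.27]]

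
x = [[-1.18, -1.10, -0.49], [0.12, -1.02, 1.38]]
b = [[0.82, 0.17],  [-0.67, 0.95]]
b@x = [[-0.95, -1.08, -0.17], [0.90, -0.23, 1.64]]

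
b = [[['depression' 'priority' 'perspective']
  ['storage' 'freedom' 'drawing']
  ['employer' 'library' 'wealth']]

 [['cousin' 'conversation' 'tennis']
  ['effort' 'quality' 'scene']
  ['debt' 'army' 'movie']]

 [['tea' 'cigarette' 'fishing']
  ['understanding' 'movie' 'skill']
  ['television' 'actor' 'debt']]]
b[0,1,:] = ['storage', 'freedom', 'drawing']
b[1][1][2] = 'scene'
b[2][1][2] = 'skill'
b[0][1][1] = 'freedom'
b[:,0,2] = ['perspective', 'tennis', 'fishing']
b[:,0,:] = [['depression', 'priority', 'perspective'], ['cousin', 'conversation', 'tennis'], ['tea', 'cigarette', 'fishing']]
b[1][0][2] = 'tennis'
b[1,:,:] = [['cousin', 'conversation', 'tennis'], ['effort', 'quality', 'scene'], ['debt', 'army', 'movie']]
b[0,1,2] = 'drawing'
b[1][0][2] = 'tennis'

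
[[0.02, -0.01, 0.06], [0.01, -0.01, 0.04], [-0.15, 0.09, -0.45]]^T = [[0.02, 0.01, -0.15], [-0.01, -0.01, 0.09], [0.06, 0.04, -0.45]]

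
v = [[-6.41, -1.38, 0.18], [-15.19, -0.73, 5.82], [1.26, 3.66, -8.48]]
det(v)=254.658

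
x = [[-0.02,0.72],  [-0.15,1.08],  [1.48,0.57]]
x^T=[[-0.02, -0.15, 1.48], [0.72, 1.08, 0.57]]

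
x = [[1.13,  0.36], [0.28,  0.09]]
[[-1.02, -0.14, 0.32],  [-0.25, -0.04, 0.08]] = x@ [[-0.74, 0.13, 0.64], [-0.50, -0.81, -1.13]]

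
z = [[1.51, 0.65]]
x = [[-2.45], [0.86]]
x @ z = [[-3.70, -1.59],[1.30, 0.56]]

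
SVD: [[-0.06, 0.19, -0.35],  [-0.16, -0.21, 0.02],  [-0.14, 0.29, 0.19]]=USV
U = [[-0.87, 0.39, -0.29], [0.39, 0.21, -0.89], [-0.29, -0.90, -0.34]]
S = [0.42, 0.39, 0.21]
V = [[0.07,-0.79,0.61], [0.18,-0.59,-0.78], [0.98,0.16,0.10]]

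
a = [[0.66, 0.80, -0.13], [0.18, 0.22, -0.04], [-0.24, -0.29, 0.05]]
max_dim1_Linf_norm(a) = 0.8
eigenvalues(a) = [(0.93+0j), 0j, -0j]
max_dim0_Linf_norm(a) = 0.8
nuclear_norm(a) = 1.15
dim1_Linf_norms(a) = [0.8, 0.22, 0.29]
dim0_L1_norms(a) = [1.08, 1.31, 0.22]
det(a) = 0.00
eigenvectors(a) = [[-0.91+0.00j,-0.71+0.00j,(-0.71-0j)], [(-0.25+0j),0.58-0.06j,(0.58+0.06j)], [(0.33+0j),-0.02-0.38j,-0.02+0.38j]]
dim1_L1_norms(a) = [1.59, 0.44, 0.58]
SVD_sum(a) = [[0.66, 0.8, -0.13], [0.18, 0.22, -0.04], [-0.24, -0.29, 0.05]] + [[0.0, 0.00, 0.00], [-0.00, -0.0, -0.0], [0.00, 0.0, 0.00]] + [[-0.00, 0.00, 0.0], [-0.0, 0.0, 0.0], [-0.00, 0.00, 0.00]]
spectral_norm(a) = 1.15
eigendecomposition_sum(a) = [[0.66-0.00j, 0.80+0.00j, -0.13+0.00j], [(0.18-0j), (0.22+0j), -0.04+0.00j], [-0.24+0.00j, (-0.29-0j), (0.05+0j)]] + [[0j, 0.00-0.00j, -0j], [(-0+0j), 0.00+0.00j, -0.00+0.00j], [0.00+0.00j, 0.00+0.00j, 0j]] + [[0.00-0.00j, 0.00+0.00j, 0j],[-0.00-0.00j, 0.00-0.00j, (-0-0j)],[-0j, -0j, -0j]]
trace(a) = 0.93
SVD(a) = [[-0.91, 0.38, 0.17], [-0.25, -0.82, 0.51], [0.33, 0.42, 0.85]] @ diag([1.148510236503667, 0.004801329030761498, 0.001088065177238722]) @ [[-0.63,  -0.77,  0.13], [0.19,  0.00,  0.98], [-0.75,  0.64,  0.15]]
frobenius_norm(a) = 1.15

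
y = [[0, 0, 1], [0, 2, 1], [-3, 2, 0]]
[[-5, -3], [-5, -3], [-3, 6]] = y@[[1, -2], [0, 0], [-5, -3]]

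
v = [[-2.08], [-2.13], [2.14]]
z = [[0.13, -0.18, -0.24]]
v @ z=[[-0.27, 0.37, 0.50], [-0.28, 0.38, 0.51], [0.28, -0.39, -0.51]]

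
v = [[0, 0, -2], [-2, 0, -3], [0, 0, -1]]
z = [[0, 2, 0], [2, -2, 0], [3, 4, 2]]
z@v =[[-4, 0, -6], [4, 0, 2], [-8, 0, -20]]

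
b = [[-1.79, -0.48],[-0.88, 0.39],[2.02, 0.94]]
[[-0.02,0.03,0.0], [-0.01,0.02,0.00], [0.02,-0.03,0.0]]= b @ [[0.01, -0.02, -0.00], [-0.0, 0.01, 0.0]]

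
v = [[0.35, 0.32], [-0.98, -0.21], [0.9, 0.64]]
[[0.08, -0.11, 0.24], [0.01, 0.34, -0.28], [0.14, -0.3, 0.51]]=v @ [[-0.08, -0.35, 0.17], [0.33, 0.03, 0.55]]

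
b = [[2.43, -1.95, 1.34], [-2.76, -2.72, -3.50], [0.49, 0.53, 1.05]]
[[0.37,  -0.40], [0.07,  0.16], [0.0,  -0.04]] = b @ [[0.03, -0.09], [-0.12, 0.07], [0.05, -0.03]]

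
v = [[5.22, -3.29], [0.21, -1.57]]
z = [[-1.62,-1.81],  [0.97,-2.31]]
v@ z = [[-11.65, -1.85], [-1.86, 3.25]]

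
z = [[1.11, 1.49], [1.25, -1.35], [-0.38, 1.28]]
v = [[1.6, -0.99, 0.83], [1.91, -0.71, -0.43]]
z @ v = [[4.62, -2.16, 0.28],  [-0.58, -0.28, 1.62],  [1.84, -0.53, -0.87]]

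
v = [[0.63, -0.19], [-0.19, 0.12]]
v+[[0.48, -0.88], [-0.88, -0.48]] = [[1.11,-1.07], [-1.07,-0.36]]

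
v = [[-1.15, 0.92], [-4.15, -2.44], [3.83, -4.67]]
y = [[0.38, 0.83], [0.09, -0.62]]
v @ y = [[-0.35,-1.52],[-1.8,-1.93],[1.04,6.07]]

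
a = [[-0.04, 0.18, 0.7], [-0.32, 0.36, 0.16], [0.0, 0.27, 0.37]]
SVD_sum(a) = [[-0.12,0.32,0.61], [-0.06,0.17,0.31], [-0.08,0.21,0.39]] + [[0.12, -0.11, 0.08], [-0.24, 0.21, -0.16], [0.0, -0.00, 0.0]] + [[-0.04, -0.04, 0.01], [-0.02, -0.02, 0.01], [0.07, 0.07, -0.02]]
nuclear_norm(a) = 1.42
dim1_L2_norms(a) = [0.72, 0.51, 0.46]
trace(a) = 0.69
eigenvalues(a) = [(-0.16+0j), (0.43+0.28j), (0.43-0.28j)]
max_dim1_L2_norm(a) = 0.72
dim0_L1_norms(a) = [0.36, 0.81, 1.23]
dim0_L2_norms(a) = [0.32, 0.48, 0.81]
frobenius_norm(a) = 1.00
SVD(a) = [[-0.77, 0.45, -0.45], [-0.40, -0.89, -0.21], [-0.49, 0.01, 0.87]] @ diag([0.9045548015142176, 0.398914538102886, 0.11852342531219401]) @ [[0.18, -0.46, -0.87], [0.67, -0.59, 0.45], [0.72, 0.66, -0.20]]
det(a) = -0.04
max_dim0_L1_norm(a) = 1.23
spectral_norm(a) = 0.90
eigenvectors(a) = [[-0.78+0.00j,-0.70+0.00j,(-0.7-0j)], [-0.56+0.00j,0.04-0.52j,0.04+0.52j], [(0.28+0j),(-0.48-0.14j),(-0.48+0.14j)]]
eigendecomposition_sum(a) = [[-0.09+0.00j,-0.04-0.00j,0.13-0.00j], [-0.07+0.00j,-0.03-0.00j,0.09-0.00j], [(0.03-0j),0.01+0.00j,-0.05+0.00j]] + [[(0.03+0.17j), (0.11-0.27j), (0.28-0.07j)], [(-0.13+0.01j), 0.19+0.10j, 0.03+0.22j], [(-0.02+0.12j), 0.13-0.16j, 0.21+0.01j]] + [[0.03-0.17j, 0.11+0.27j, (0.28+0.07j)], [-0.13-0.01j, (0.19-0.1j), (0.03-0.22j)], [-0.02-0.12j, (0.13+0.16j), (0.21-0.01j)]]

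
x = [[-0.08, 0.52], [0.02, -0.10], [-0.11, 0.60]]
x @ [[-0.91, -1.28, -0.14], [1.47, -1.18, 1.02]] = [[0.84, -0.51, 0.54], [-0.17, 0.09, -0.10], [0.98, -0.57, 0.63]]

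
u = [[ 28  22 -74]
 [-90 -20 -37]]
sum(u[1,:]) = -147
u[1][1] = -20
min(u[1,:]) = -90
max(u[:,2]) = -37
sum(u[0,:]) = -24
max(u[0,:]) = 28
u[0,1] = 22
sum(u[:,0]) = -62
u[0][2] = -74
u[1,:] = [-90, -20, -37]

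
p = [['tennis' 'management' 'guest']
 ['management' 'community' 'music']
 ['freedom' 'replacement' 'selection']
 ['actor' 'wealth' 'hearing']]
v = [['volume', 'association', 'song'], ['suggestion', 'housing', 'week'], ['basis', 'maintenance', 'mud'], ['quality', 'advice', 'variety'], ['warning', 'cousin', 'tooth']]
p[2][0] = 'freedom'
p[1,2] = 'music'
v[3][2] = 'variety'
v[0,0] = 'volume'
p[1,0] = 'management'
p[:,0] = ['tennis', 'management', 'freedom', 'actor']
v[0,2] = 'song'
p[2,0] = 'freedom'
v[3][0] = 'quality'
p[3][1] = 'wealth'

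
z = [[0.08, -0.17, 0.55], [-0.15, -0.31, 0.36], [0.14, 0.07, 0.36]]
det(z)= -0.011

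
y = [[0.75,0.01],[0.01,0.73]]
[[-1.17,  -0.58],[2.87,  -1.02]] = y @ [[-1.61, -0.76], [3.95, -1.39]]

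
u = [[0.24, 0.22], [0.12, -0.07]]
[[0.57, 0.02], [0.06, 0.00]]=u@[[1.22, 0.04], [1.26, 0.04]]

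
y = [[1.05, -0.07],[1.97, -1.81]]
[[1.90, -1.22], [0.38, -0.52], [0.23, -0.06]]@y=[[-0.41,2.08], [-0.63,0.91], [0.12,0.09]]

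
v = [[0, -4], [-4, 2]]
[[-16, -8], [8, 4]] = v @ [[0, 0], [4, 2]]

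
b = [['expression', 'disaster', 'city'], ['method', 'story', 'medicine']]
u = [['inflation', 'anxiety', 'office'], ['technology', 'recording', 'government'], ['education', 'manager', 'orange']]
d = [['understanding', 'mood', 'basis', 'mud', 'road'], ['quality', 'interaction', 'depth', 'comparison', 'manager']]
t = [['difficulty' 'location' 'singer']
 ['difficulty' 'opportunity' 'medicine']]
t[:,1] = ['location', 'opportunity']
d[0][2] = 'basis'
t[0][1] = 'location'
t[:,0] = ['difficulty', 'difficulty']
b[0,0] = 'expression'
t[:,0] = ['difficulty', 'difficulty']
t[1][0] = 'difficulty'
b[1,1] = 'story'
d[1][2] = 'depth'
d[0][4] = 'road'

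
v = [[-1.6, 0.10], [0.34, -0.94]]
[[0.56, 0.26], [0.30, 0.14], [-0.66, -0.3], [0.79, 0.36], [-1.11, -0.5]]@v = [[-0.81, -0.19], [-0.43, -0.10], [0.95, 0.22], [-1.14, -0.26], [1.61, 0.36]]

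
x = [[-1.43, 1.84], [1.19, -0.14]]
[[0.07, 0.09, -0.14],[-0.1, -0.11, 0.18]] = x@[[-0.09, -0.10, 0.16], [-0.03, -0.03, 0.05]]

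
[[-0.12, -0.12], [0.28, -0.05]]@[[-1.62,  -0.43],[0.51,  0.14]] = [[0.13,0.03], [-0.48,-0.13]]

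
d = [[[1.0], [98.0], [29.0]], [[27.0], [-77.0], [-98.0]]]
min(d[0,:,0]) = 1.0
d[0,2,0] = 29.0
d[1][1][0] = -77.0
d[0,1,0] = 98.0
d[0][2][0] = 29.0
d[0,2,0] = 29.0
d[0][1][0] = 98.0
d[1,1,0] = -77.0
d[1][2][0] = -98.0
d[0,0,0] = 1.0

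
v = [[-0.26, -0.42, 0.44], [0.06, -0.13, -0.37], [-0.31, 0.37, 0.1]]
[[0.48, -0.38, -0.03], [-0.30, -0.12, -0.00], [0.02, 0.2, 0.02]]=v @ [[-0.03, 0.32, 0.02], [-0.21, 0.79, 0.06], [0.88, 0.09, -0.01]]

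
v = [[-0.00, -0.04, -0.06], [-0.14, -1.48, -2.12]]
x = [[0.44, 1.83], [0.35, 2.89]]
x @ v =[[-0.26,-2.73,-3.91], [-0.4,-4.29,-6.15]]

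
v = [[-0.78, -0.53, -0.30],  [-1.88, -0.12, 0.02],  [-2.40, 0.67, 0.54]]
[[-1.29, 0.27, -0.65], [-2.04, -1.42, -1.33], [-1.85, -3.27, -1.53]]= v @ [[1.01,0.84,0.70], [1.15,-1.43,0.14], [-0.36,-0.55,0.1]]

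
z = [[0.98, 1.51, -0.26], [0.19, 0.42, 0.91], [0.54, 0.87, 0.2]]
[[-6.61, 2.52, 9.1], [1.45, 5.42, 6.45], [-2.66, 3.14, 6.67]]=z @[[-5.50, 2.73, 4.96], [-0.31, 0.76, 3.57], [2.88, 5.03, 4.41]]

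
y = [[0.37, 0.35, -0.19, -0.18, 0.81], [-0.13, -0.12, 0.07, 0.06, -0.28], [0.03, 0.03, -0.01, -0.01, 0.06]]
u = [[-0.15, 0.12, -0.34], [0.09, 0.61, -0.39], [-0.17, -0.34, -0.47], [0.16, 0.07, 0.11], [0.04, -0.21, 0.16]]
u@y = [[-0.08, -0.08, 0.04, 0.04, -0.18],[-0.06, -0.05, 0.03, 0.02, -0.12],[-0.03, -0.03, 0.01, 0.01, -0.07],[0.05, 0.05, -0.03, -0.03, 0.12],[0.05, 0.04, -0.02, -0.02, 0.10]]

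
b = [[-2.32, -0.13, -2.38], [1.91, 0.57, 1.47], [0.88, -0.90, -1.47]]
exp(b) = [[0.13, 0.31, -0.21], [1.01, 1.47, 0.06], [-0.23, -0.52, 0.01]]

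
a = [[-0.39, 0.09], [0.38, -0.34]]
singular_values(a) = [0.63, 0.16]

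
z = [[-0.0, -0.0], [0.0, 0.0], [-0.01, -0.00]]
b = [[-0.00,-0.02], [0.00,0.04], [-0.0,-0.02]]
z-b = [[0.0, 0.02], [0.00, -0.04], [-0.01, 0.02]]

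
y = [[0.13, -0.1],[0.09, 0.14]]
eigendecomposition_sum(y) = [[0.06+0.05j,(-0.05+0.07j)],  [(0.05-0.06j),(0.07+0.04j)]] + [[(0.06-0.05j), -0.05-0.07j], [0.05+0.06j, (0.07-0.04j)]]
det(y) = 0.03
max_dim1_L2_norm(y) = 0.17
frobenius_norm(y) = 0.23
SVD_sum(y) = [[0.01, -0.11],[-0.01, 0.13]] + [[0.12, 0.01],[0.10, 0.01]]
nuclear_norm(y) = 0.33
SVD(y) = [[-0.64, 0.77],[0.77, 0.64]] @ diag([0.17214680800405727, 0.15800467238032628]) @ [[-0.09,1.00], [1.0,0.09]]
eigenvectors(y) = [[0.73+0.00j,  (0.73-0j)], [-0.04-0.69j,  (-0.04+0.69j)]]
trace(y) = 0.27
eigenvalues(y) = [(0.14+0.09j), (0.14-0.09j)]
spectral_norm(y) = 0.17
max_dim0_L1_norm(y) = 0.24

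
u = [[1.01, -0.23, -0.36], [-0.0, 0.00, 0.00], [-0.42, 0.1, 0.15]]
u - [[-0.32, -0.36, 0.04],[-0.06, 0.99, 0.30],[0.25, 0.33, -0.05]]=[[1.33, 0.13, -0.40], [0.06, -0.99, -0.30], [-0.67, -0.23, 0.2]]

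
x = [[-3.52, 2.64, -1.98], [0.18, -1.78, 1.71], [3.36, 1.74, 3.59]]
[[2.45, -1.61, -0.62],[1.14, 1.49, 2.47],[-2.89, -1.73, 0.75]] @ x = [[-11.00,8.26,-9.83], [4.55,4.66,9.16], [12.38,-3.25,5.46]]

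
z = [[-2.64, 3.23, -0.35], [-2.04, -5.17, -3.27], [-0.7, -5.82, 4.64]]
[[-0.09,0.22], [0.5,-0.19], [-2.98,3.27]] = z @ [[0.23, -0.32],[0.11, -0.14],[-0.47, 0.48]]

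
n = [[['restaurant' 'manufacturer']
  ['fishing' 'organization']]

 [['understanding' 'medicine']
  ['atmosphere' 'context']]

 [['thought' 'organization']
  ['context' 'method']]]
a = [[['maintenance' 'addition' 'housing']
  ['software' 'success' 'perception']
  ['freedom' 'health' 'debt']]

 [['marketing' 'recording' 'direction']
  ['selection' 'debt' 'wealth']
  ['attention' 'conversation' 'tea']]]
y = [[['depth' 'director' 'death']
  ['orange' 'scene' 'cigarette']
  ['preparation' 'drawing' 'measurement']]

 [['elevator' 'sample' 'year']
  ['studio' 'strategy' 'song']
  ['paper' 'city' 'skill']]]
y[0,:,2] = ['death', 'cigarette', 'measurement']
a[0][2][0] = 'freedom'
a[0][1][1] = 'success'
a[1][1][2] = 'wealth'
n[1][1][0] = 'atmosphere'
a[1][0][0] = 'marketing'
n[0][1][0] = 'fishing'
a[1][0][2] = 'direction'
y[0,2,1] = 'drawing'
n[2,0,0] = 'thought'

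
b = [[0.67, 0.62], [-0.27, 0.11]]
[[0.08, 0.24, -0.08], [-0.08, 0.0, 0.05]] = b@[[0.24,0.11,-0.16], [-0.13,0.27,0.04]]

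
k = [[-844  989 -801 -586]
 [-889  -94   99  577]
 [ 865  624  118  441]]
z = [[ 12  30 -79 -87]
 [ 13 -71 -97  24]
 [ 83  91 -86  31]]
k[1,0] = -889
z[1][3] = 24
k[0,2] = -801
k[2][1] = 624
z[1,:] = [13, -71, -97, 24]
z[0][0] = 12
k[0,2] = -801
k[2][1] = 624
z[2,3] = 31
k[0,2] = -801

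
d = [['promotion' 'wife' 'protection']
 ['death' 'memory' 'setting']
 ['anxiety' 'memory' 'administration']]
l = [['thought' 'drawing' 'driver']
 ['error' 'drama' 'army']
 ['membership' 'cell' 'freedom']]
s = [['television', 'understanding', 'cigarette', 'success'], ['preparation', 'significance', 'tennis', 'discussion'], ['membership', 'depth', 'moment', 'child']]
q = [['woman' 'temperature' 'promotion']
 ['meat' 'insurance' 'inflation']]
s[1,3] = 'discussion'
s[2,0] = 'membership'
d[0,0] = 'promotion'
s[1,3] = 'discussion'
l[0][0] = 'thought'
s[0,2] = 'cigarette'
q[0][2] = 'promotion'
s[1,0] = 'preparation'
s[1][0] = 'preparation'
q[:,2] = ['promotion', 'inflation']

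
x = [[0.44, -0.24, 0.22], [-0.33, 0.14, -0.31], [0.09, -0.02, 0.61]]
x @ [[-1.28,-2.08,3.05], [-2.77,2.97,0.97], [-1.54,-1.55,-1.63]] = [[-0.24,-1.97,0.75],[0.51,1.58,-0.37],[-1.0,-1.19,-0.74]]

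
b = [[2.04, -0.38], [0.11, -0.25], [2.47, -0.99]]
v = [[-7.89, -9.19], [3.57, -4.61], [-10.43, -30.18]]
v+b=[[-5.85, -9.57], [3.68, -4.86], [-7.96, -31.17]]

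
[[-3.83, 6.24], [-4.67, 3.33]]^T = [[-3.83, -4.67], [6.24, 3.33]]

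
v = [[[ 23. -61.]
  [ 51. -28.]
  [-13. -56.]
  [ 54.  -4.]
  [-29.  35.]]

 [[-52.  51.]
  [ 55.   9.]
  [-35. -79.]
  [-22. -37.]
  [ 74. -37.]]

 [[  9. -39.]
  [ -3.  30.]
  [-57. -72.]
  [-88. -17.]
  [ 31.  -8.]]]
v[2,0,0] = 9.0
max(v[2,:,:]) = 31.0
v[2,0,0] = 9.0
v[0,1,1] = -28.0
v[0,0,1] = -61.0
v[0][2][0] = -13.0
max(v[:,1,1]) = 30.0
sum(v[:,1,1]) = 11.0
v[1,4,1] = -37.0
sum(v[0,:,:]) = -28.0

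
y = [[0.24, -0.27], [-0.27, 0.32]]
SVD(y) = [[-0.65, 0.76], [0.76, 0.65]] @ diag([0.5529468812791237, 0.007053118720876342]) @ [[-0.65, 0.76],[0.76, 0.65]]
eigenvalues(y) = [0.01, 0.55]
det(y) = 0.00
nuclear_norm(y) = 0.56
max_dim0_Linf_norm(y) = 0.32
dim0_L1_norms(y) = [0.51, 0.59]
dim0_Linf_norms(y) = [0.27, 0.32]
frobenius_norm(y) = 0.55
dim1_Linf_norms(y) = [0.27, 0.32]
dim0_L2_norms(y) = [0.36, 0.42]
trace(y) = 0.56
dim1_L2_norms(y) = [0.36, 0.42]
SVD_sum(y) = [[0.24,-0.27], [-0.27,0.32]] + [[0.00, 0.00], [0.00, 0.0]]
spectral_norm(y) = 0.55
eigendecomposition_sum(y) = [[0.0, 0.00], [0.00, 0.0]] + [[0.24, -0.27], [-0.27, 0.32]]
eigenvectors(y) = [[-0.76,  0.65], [-0.65,  -0.76]]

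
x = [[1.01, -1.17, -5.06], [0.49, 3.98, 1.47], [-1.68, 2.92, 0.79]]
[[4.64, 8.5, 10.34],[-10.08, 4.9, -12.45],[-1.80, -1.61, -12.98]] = x @ [[-2.6,  2.76,  2.02], [-1.84,  1.43,  -3.03], [-1.01,  -1.46,  -0.94]]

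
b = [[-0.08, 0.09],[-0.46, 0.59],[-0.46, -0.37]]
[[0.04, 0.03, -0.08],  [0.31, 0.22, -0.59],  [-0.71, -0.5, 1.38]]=b@[[0.69, 0.49, -1.35], [1.06, 0.75, -2.06]]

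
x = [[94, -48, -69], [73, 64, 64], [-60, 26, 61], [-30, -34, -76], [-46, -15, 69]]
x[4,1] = -15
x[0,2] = -69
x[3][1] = -34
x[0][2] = -69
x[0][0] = 94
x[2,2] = 61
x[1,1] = 64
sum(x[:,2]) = 49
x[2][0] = -60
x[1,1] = 64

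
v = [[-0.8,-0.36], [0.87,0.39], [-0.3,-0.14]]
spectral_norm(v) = 1.34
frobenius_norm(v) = 1.34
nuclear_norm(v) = 1.34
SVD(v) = [[-0.66,  0.02], [0.71,  -0.31], [-0.25,  -0.95]] @ diag([1.3372274909021757, 0.004757896118290467]) @ [[0.91, 0.41], [-0.41, 0.91]]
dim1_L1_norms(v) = [1.16, 1.26, 0.44]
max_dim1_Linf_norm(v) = 0.87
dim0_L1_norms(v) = [1.97, 0.89]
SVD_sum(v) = [[-0.80, -0.36],  [0.87, 0.39],  [-0.3, -0.14]] + [[-0.0, 0.00],[0.0, -0.0],[0.0, -0.00]]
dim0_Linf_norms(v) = [0.87, 0.39]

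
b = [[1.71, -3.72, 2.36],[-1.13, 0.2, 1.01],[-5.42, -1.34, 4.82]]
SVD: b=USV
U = [[0.19, -0.98, -0.08], [0.19, 0.11, -0.98], [0.96, 0.17, 0.20]]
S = [7.61, 4.6, 0.29]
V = [[-0.67, -0.26, 0.69], [-0.59, 0.75, -0.30], [-0.44, -0.61, -0.66]]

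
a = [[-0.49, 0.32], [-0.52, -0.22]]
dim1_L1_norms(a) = [0.81, 0.74]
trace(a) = -0.71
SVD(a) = [[-0.73, -0.68], [-0.68, 0.73]] @ diag([0.7179347901192629, 0.38192883779103404]) @ [[0.99, -0.12], [-0.12, -0.99]]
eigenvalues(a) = [(-0.36+0.38j), (-0.36-0.38j)]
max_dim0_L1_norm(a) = 1.01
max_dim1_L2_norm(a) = 0.59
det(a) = 0.27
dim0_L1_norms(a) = [1.01, 0.54]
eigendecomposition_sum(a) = [[(-0.24+0.13j), (0.16+0.15j)], [(-0.26-0.24j), -0.11+0.25j]] + [[-0.24-0.13j, (0.16-0.15j)], [-0.26+0.24j, (-0.11-0.25j)]]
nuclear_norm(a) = 1.10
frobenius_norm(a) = 0.81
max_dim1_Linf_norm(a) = 0.52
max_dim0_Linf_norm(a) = 0.52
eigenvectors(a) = [[(-0.2+0.58j), -0.20-0.58j],  [(-0.79+0j), -0.79-0.00j]]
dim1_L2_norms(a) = [0.59, 0.56]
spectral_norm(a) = 0.72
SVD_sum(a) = [[-0.52,0.06], [-0.49,0.06]] + [[0.03, 0.26], [-0.03, -0.28]]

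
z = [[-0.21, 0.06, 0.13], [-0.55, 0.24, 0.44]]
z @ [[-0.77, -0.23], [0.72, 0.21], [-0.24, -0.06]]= [[0.17, 0.05], [0.49, 0.15]]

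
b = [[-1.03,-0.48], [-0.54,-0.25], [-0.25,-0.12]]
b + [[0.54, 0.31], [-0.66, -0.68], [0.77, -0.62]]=[[-0.49,  -0.17], [-1.2,  -0.93], [0.52,  -0.74]]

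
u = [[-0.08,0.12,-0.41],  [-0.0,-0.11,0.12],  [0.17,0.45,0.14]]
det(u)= 0.000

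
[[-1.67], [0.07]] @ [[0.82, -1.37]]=[[-1.37, 2.29], [0.06, -0.10]]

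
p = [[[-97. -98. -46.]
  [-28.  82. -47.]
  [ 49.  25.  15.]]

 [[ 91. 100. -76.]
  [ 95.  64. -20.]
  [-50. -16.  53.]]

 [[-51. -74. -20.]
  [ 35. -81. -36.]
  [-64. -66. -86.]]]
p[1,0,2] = -76.0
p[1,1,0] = 95.0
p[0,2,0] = 49.0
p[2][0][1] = -74.0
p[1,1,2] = -20.0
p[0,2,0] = 49.0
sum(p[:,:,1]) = -64.0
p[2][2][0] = -64.0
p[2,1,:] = [35.0, -81.0, -36.0]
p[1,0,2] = -76.0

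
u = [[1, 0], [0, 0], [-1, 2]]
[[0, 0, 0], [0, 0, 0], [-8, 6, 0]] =u@[[0, 0, 0], [-4, 3, 0]]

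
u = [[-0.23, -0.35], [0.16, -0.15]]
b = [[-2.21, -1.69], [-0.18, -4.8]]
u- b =[[1.98, 1.34],[0.34, 4.65]]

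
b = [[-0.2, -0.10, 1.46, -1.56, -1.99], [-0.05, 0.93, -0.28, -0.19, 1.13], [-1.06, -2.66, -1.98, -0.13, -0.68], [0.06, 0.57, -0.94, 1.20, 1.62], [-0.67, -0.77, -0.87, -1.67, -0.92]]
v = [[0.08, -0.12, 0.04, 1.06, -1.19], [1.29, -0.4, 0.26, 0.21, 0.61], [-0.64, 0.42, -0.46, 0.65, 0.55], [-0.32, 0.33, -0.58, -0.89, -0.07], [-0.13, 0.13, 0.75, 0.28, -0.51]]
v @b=[[0.81, 1.29, 0.11, 3.15, 2.49],[-0.91, -1.54, 0.75, -2.74, -3.42],[0.27, 1.63, -1.23, 0.84, 2.61],[0.66, 1.43, 1.49, -0.44, 0.03],[-0.42, -1.31, -1.53, 1.27, 0.82]]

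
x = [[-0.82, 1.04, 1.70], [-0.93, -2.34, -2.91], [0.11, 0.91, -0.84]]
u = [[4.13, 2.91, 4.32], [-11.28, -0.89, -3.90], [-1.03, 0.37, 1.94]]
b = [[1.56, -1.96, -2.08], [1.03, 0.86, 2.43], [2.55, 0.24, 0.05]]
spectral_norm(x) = 4.25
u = x @ b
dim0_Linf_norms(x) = [0.93, 2.34, 2.91]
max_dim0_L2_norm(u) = 12.06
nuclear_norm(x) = 6.64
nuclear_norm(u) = 18.17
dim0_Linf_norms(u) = [11.28, 2.91, 4.32]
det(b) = -8.84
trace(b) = 2.47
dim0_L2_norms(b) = [3.16, 2.15, 3.2]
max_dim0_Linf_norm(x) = 2.91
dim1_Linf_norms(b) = [2.08, 2.43, 2.55]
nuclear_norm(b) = 7.68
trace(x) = -4.00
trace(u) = 5.18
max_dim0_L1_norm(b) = 5.14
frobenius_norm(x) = 4.58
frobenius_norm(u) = 13.87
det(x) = -5.93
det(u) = 52.21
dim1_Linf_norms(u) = [4.32, 11.28, 1.94]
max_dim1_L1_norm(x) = 6.18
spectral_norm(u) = 13.28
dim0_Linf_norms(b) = [2.55, 1.96, 2.43]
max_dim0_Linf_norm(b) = 2.55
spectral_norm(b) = 3.82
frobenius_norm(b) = 4.99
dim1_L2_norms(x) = [2.15, 3.85, 1.24]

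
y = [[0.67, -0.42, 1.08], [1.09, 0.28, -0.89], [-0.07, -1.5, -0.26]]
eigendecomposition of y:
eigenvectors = [[0.69+0.00j, 0.69-0.00j, -0.28+0.00j], [(0.03-0.53j), (0.03+0.53j), (0.59+0j)], [0.25+0.42j, 0.25-0.42j, (0.76+0j)]]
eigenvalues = [(1.04+0.98j), (1.04-0.98j), (-1.39+0j)]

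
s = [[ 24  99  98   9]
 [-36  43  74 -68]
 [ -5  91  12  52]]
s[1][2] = 74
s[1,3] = -68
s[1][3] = -68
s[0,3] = 9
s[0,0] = 24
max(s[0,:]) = 99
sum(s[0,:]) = 230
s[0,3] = 9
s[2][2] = 12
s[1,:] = [-36, 43, 74, -68]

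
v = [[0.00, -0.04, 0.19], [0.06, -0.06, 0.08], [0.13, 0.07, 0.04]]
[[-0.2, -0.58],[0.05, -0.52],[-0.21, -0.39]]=v@[[0.29, -3.18], [-2.65, 1.88], [-1.63, -2.68]]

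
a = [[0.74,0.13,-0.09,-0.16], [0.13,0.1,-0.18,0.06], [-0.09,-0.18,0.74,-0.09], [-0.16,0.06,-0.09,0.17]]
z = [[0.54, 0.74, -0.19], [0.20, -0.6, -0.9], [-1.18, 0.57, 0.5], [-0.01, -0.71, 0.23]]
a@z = [[0.53, 0.53, -0.34], [0.3, -0.11, -0.19], [-0.96, 0.53, 0.53], [0.03, -0.33, -0.03]]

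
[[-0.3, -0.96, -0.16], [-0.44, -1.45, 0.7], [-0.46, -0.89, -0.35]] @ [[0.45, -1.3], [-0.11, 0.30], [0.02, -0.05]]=[[-0.03, 0.11], [-0.02, 0.10], [-0.12, 0.35]]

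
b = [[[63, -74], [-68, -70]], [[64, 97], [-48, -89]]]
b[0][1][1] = -70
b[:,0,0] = [63, 64]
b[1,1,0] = -48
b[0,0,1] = -74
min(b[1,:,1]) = -89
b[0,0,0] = 63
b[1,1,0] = -48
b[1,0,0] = 64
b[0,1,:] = [-68, -70]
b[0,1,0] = -68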